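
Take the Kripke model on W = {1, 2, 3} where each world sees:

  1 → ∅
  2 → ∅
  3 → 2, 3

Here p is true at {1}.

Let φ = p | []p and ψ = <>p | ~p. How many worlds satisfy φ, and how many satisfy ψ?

2 and 2

For p | []p:
1: p is T, []p is T. ✓
2: p is F, []p is T. ✓
3: p is F, []p is F. ✗
— 2 worlds.
For <>p | ~p:
1: <>p is F, ~p is F. ✗
2: <>p is F, ~p is T. ✓
3: <>p is F, ~p is T. ✓
— 2 worlds.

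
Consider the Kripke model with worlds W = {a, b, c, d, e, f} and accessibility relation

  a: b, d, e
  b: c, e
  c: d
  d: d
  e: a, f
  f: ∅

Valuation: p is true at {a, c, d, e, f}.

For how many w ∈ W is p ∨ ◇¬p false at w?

1

a: p is T, ◇¬p is T. ✓
b: p is F, ◇¬p is F. ✗
c: p is T, ◇¬p is F. ✓
d: p is T, ◇¬p is F. ✓
e: p is T, ◇¬p is F. ✓
f: p is T, ◇¬p is F. ✓
Satisfying worlds: {a, c, d, e, f}.
So p ∨ ◇¬p fails at the other 1 world.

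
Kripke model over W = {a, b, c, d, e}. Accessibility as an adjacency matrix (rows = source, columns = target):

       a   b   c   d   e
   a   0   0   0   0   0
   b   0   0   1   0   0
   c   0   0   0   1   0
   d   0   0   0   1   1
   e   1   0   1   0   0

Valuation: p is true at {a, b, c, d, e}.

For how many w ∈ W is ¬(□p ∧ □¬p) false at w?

1

a: □p ∧ □¬p is T. ✗
b: □p ∧ □¬p is F. ✓
c: □p ∧ □¬p is F. ✓
d: □p ∧ □¬p is F. ✓
e: □p ∧ □¬p is F. ✓
Satisfying worlds: {b, c, d, e}.
So ¬(□p ∧ □¬p) fails at the other 1 world.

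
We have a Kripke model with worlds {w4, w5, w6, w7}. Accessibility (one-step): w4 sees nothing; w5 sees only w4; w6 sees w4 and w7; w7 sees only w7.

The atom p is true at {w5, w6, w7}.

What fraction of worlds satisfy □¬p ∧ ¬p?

w4: □¬p is T, ¬p is T. ✓
w5: □¬p is T, ¬p is F. ✗
w6: □¬p is F, ¬p is F. ✗
w7: □¬p is F, ¬p is F. ✗
That's 1 of 4 worlds, so 1/4.

1/4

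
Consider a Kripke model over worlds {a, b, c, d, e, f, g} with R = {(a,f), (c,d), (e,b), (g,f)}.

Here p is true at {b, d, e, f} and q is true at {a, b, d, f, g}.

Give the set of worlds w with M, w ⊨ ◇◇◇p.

a: successors {f}; ◇◇p there: f:F. ✗
b: no successors, so ◇◇◇p fails. ✗
c: successors {d}; ◇◇p there: d:F. ✗
d: no successors, so ◇◇◇p fails. ✗
e: successors {b}; ◇◇p there: b:F. ✗
f: no successors, so ◇◇◇p fails. ✗
g: successors {f}; ◇◇p there: f:F. ✗

∅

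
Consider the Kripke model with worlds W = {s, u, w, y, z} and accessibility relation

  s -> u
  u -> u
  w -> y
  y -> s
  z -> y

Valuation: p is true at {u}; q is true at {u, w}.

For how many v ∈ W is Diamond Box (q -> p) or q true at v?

5

s: Diamond Box (q -> p) is T, q is F. ✓
u: Diamond Box (q -> p) is T, q is T. ✓
w: Diamond Box (q -> p) is T, q is T. ✓
y: Diamond Box (q -> p) is T, q is F. ✓
z: Diamond Box (q -> p) is T, q is F. ✓
Satisfying worlds: {s, u, w, y, z}.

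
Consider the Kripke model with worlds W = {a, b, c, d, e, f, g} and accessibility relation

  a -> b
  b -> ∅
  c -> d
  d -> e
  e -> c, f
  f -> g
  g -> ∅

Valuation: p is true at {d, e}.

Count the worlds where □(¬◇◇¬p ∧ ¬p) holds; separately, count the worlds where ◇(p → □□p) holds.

5 and 3

For □(¬◇◇¬p ∧ ¬p):
a: successors {b}; ¬◇◇¬p ∧ ¬p there: b:T. ✓
b: no successors, so □(¬◇◇¬p ∧ ¬p) holds vacuously. ✓
c: successors {d}; ¬◇◇¬p ∧ ¬p there: d:F. ✗
d: successors {e}; ¬◇◇¬p ∧ ¬p there: e:F. ✗
e: successors {c, f}; ¬◇◇¬p ∧ ¬p there: c:T, f:T. ✓
f: successors {g}; ¬◇◇¬p ∧ ¬p there: g:T. ✓
g: no successors, so □(¬◇◇¬p ∧ ¬p) holds vacuously. ✓
— 5 worlds.
For ◇(p → □□p):
a: successors {b}; p → □□p there: b:T. ✓
b: no successors, so ◇(p → □□p) fails. ✗
c: successors {d}; p → □□p there: d:F. ✗
d: successors {e}; p → □□p there: e:F. ✗
e: successors {c, f}; p → □□p there: c:T, f:T. ✓
f: successors {g}; p → □□p there: g:T. ✓
g: no successors, so ◇(p → □□p) fails. ✗
— 3 worlds.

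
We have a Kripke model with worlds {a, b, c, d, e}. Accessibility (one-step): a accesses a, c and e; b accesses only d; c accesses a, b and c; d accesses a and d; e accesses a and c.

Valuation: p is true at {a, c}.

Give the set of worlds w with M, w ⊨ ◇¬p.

{a, b, c, d}

a: successors {a, c, e}; ¬p there: a:F, c:F, e:T. ✓
b: successors {d}; ¬p there: d:T. ✓
c: successors {a, b, c}; ¬p there: a:F, b:T, c:F. ✓
d: successors {a, d}; ¬p there: a:F, d:T. ✓
e: successors {a, c}; ¬p there: a:F, c:F. ✗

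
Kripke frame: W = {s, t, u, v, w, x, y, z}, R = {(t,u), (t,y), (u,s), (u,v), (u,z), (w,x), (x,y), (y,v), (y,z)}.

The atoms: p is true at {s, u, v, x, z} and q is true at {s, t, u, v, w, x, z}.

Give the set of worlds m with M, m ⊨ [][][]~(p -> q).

s: no successors, so [][][]~(p -> q) holds vacuously. ✓
t: successors {u, y}; [][]~(p -> q) there: u:T, y:T. ✓
u: successors {s, v, z}; [][]~(p -> q) there: s:T, v:T, z:T. ✓
v: no successors, so [][][]~(p -> q) holds vacuously. ✓
w: successors {x}; [][]~(p -> q) there: x:F. ✗
x: successors {y}; [][]~(p -> q) there: y:T. ✓
y: successors {v, z}; [][]~(p -> q) there: v:T, z:T. ✓
z: no successors, so [][][]~(p -> q) holds vacuously. ✓

{s, t, u, v, x, y, z}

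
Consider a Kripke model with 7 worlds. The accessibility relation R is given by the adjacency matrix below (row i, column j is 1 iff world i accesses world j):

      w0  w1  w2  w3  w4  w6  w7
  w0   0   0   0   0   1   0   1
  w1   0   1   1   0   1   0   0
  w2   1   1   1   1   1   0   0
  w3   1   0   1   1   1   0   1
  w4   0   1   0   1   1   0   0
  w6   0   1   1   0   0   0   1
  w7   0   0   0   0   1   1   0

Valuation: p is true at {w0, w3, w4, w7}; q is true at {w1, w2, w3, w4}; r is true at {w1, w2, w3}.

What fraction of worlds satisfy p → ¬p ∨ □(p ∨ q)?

w0: p is T, ¬p ∨ □(p ∨ q) is T. ✓
w1: p is F, ¬p ∨ □(p ∨ q) is T. ✓
w2: p is F, ¬p ∨ □(p ∨ q) is T. ✓
w3: p is T, ¬p ∨ □(p ∨ q) is T. ✓
w4: p is T, ¬p ∨ □(p ∨ q) is T. ✓
w6: p is F, ¬p ∨ □(p ∨ q) is T. ✓
w7: p is T, ¬p ∨ □(p ∨ q) is F. ✗
That's 6 of 7 worlds, so 6/7.

6/7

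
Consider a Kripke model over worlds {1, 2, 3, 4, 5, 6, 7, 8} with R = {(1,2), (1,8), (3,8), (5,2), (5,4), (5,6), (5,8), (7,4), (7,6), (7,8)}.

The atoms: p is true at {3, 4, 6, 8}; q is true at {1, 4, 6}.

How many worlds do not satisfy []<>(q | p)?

1: successors {2, 8}; <>(q | p) there: 2:F, 8:F. ✗
2: no successors, so []<>(q | p) holds vacuously. ✓
3: successors {8}; <>(q | p) there: 8:F. ✗
4: no successors, so []<>(q | p) holds vacuously. ✓
5: successors {2, 4, 6, 8}; <>(q | p) there: 2:F, 4:F, 6:F, 8:F. ✗
6: no successors, so []<>(q | p) holds vacuously. ✓
7: successors {4, 6, 8}; <>(q | p) there: 4:F, 6:F, 8:F. ✗
8: no successors, so []<>(q | p) holds vacuously. ✓
Satisfying worlds: {2, 4, 6, 8}.
So []<>(q | p) fails at the other 4 worlds.

4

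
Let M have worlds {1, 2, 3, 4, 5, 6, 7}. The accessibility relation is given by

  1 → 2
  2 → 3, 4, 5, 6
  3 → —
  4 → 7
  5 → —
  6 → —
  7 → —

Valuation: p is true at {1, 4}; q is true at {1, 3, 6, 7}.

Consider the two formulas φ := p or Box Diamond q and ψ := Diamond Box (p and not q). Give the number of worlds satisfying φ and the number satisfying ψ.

6 and 2

For p or Box Diamond q:
1: p is T, Box Diamond q is T. ✓
2: p is F, Box Diamond q is F. ✗
3: p is F, Box Diamond q is T. ✓
4: p is T, Box Diamond q is F. ✓
5: p is F, Box Diamond q is T. ✓
6: p is F, Box Diamond q is T. ✓
7: p is F, Box Diamond q is T. ✓
— 6 worlds.
For Diamond Box (p and not q):
1: successors {2}; Box (p and not q) there: 2:F. ✗
2: successors {3, 4, 5, 6}; Box (p and not q) there: 3:T, 4:F, 5:T, 6:T. ✓
3: no successors, so Diamond Box (p and not q) fails. ✗
4: successors {7}; Box (p and not q) there: 7:T. ✓
5: no successors, so Diamond Box (p and not q) fails. ✗
6: no successors, so Diamond Box (p and not q) fails. ✗
7: no successors, so Diamond Box (p and not q) fails. ✗
— 2 worlds.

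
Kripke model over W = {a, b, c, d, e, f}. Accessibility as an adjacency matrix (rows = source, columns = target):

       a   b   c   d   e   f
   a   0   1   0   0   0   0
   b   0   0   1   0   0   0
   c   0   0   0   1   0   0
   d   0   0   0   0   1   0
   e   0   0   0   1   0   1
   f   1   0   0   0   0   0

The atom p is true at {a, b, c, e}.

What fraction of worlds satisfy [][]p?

2/3

a: successors {b}; []p there: b:T. ✓
b: successors {c}; []p there: c:F. ✗
c: successors {d}; []p there: d:T. ✓
d: successors {e}; []p there: e:F. ✗
e: successors {d, f}; []p there: d:T, f:T. ✓
f: successors {a}; []p there: a:T. ✓
That's 4 of 6 worlds, so 4/6 = 2/3.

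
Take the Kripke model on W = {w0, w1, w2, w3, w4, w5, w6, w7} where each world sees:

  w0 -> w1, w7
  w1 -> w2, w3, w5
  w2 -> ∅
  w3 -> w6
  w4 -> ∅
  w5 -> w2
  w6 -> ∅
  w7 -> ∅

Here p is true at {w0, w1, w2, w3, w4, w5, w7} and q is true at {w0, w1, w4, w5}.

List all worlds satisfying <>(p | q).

{w0, w1, w5}

w0: successors {w1, w7}; p | q there: w1:T, w7:T. ✓
w1: successors {w2, w3, w5}; p | q there: w2:T, w3:T, w5:T. ✓
w2: no successors, so <>(p | q) fails. ✗
w3: successors {w6}; p | q there: w6:F. ✗
w4: no successors, so <>(p | q) fails. ✗
w5: successors {w2}; p | q there: w2:T. ✓
w6: no successors, so <>(p | q) fails. ✗
w7: no successors, so <>(p | q) fails. ✗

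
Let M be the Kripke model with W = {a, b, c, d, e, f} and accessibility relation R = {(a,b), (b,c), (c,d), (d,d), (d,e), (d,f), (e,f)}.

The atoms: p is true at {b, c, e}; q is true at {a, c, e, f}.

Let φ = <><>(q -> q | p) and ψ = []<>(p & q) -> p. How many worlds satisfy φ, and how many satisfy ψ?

4 and 4

For <><>(q -> q | p):
a: successors {b}; <>(q -> q | p) there: b:T. ✓
b: successors {c}; <>(q -> q | p) there: c:T. ✓
c: successors {d}; <>(q -> q | p) there: d:T. ✓
d: successors {d, e, f}; <>(q -> q | p) there: d:T, e:T, f:F. ✓
e: successors {f}; <>(q -> q | p) there: f:F. ✗
f: no successors, so <><>(q -> q | p) fails. ✗
— 4 worlds.
For []<>(p & q) -> p:
a: []<>(p & q) is T, p is F. ✗
b: []<>(p & q) is F, p is T. ✓
c: []<>(p & q) is T, p is T. ✓
d: []<>(p & q) is F, p is F. ✓
e: []<>(p & q) is F, p is T. ✓
f: []<>(p & q) is T, p is F. ✗
— 4 worlds.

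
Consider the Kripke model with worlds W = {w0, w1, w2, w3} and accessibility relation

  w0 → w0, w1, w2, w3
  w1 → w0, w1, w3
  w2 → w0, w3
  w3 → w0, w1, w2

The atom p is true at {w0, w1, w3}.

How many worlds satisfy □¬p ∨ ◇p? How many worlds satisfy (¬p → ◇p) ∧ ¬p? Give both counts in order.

For □¬p ∨ ◇p:
w0: □¬p is F, ◇p is T. ✓
w1: □¬p is F, ◇p is T. ✓
w2: □¬p is F, ◇p is T. ✓
w3: □¬p is F, ◇p is T. ✓
— 4 worlds.
For (¬p → ◇p) ∧ ¬p:
w0: ¬p → ◇p is T, ¬p is F. ✗
w1: ¬p → ◇p is T, ¬p is F. ✗
w2: ¬p → ◇p is T, ¬p is T. ✓
w3: ¬p → ◇p is T, ¬p is F. ✗
— 1 world.

4 and 1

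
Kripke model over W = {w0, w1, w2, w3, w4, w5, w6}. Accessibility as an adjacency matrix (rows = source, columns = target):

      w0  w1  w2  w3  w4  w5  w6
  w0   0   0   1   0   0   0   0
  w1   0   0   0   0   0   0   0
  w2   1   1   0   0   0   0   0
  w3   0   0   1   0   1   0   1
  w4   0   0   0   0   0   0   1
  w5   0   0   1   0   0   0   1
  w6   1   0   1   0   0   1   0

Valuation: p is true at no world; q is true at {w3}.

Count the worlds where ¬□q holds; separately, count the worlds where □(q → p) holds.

6 and 7

For ¬□q:
w0: □q is F. ✓
w1: □q is T. ✗
w2: □q is F. ✓
w3: □q is F. ✓
w4: □q is F. ✓
w5: □q is F. ✓
w6: □q is F. ✓
— 6 worlds.
For □(q → p):
w0: successors {w2}; q → p there: w2:T. ✓
w1: no successors, so □(q → p) holds vacuously. ✓
w2: successors {w0, w1}; q → p there: w0:T, w1:T. ✓
w3: successors {w2, w4, w6}; q → p there: w2:T, w4:T, w6:T. ✓
w4: successors {w6}; q → p there: w6:T. ✓
w5: successors {w2, w6}; q → p there: w2:T, w6:T. ✓
w6: successors {w0, w2, w5}; q → p there: w0:T, w2:T, w5:T. ✓
— 7 worlds.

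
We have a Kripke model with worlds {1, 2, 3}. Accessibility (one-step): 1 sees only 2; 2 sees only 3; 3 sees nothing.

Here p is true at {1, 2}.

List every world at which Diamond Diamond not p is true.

1: successors {2}; Diamond not p there: 2:T. ✓
2: successors {3}; Diamond not p there: 3:F. ✗
3: no successors, so Diamond Diamond not p fails. ✗

{1}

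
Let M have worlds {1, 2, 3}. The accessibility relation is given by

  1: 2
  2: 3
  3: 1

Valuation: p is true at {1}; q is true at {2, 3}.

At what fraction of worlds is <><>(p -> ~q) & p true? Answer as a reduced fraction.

1/3

1: <><>(p -> ~q) is T, p is T. ✓
2: <><>(p -> ~q) is T, p is F. ✗
3: <><>(p -> ~q) is T, p is F. ✗
That's 1 of 3 worlds, so 1/3.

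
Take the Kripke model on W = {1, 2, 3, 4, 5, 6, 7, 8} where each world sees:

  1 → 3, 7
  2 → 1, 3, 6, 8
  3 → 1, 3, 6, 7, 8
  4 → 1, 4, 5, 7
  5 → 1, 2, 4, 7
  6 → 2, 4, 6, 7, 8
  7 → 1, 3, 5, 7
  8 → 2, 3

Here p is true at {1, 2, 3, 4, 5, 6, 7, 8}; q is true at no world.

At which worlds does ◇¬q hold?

1: successors {3, 7}; ¬q there: 3:T, 7:T. ✓
2: successors {1, 3, 6, 8}; ¬q there: 1:T, 3:T, 6:T, 8:T. ✓
3: successors {1, 3, 6, 7, 8}; ¬q there: 1:T, 3:T, 6:T, 7:T, 8:T. ✓
4: successors {1, 4, 5, 7}; ¬q there: 1:T, 4:T, 5:T, 7:T. ✓
5: successors {1, 2, 4, 7}; ¬q there: 1:T, 2:T, 4:T, 7:T. ✓
6: successors {2, 4, 6, 7, 8}; ¬q there: 2:T, 4:T, 6:T, 7:T, 8:T. ✓
7: successors {1, 3, 5, 7}; ¬q there: 1:T, 3:T, 5:T, 7:T. ✓
8: successors {2, 3}; ¬q there: 2:T, 3:T. ✓

{1, 2, 3, 4, 5, 6, 7, 8}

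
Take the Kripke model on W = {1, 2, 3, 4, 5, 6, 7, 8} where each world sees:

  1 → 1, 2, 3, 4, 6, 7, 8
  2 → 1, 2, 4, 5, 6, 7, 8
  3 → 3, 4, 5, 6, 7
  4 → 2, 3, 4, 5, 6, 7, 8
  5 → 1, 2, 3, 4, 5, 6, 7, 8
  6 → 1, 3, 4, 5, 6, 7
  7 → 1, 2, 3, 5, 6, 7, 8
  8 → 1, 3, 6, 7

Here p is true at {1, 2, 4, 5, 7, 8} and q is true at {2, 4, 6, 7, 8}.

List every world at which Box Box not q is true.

∅

1: successors {1, 2, 3, 4, 6, 7, 8}; Box not q there: 1:F, 2:F, 3:F, 4:F, 6:F, 7:F, 8:F. ✗
2: successors {1, 2, 4, 5, 6, 7, 8}; Box not q there: 1:F, 2:F, 4:F, 5:F, 6:F, 7:F, 8:F. ✗
3: successors {3, 4, 5, 6, 7}; Box not q there: 3:F, 4:F, 5:F, 6:F, 7:F. ✗
4: successors {2, 3, 4, 5, 6, 7, 8}; Box not q there: 2:F, 3:F, 4:F, 5:F, 6:F, 7:F, 8:F. ✗
5: successors {1, 2, 3, 4, 5, 6, 7, 8}; Box not q there: 1:F, 2:F, 3:F, 4:F, 5:F, 6:F, 7:F, 8:F. ✗
6: successors {1, 3, 4, 5, 6, 7}; Box not q there: 1:F, 3:F, 4:F, 5:F, 6:F, 7:F. ✗
7: successors {1, 2, 3, 5, 6, 7, 8}; Box not q there: 1:F, 2:F, 3:F, 5:F, 6:F, 7:F, 8:F. ✗
8: successors {1, 3, 6, 7}; Box not q there: 1:F, 3:F, 6:F, 7:F. ✗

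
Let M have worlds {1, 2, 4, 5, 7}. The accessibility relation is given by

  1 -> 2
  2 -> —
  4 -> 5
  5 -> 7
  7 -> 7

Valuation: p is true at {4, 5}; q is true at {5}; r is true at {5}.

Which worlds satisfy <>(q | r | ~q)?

1: successors {2}; q | r | ~q there: 2:T. ✓
2: no successors, so <>(q | r | ~q) fails. ✗
4: successors {5}; q | r | ~q there: 5:T. ✓
5: successors {7}; q | r | ~q there: 7:T. ✓
7: successors {7}; q | r | ~q there: 7:T. ✓

{1, 4, 5, 7}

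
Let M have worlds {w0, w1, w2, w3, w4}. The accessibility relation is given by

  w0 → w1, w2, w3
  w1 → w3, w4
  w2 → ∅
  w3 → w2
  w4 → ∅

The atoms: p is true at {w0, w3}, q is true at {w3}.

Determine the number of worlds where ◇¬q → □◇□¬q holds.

2

w0: ◇¬q is T, □◇□¬q is F. ✗
w1: ◇¬q is T, □◇□¬q is F. ✗
w2: ◇¬q is F, □◇□¬q is T. ✓
w3: ◇¬q is T, □◇□¬q is F. ✗
w4: ◇¬q is F, □◇□¬q is T. ✓
Satisfying worlds: {w2, w4}.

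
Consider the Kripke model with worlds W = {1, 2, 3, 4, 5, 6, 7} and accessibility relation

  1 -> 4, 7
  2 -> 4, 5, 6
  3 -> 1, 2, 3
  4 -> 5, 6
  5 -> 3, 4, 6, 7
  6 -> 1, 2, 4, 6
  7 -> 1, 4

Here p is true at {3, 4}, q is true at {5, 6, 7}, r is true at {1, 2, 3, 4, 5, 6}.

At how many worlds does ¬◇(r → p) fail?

1: ◇(r → p) is T. ✗
2: ◇(r → p) is T. ✗
3: ◇(r → p) is T. ✗
4: ◇(r → p) is F. ✓
5: ◇(r → p) is T. ✗
6: ◇(r → p) is T. ✗
7: ◇(r → p) is T. ✗
Satisfying worlds: {4}.
So ¬◇(r → p) fails at the other 6 worlds.

6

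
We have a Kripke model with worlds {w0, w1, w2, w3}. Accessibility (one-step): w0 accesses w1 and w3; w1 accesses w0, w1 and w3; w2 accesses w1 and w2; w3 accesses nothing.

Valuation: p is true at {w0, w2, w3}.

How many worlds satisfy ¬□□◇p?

3

w0: □□◇p is F. ✓
w1: □□◇p is F. ✓
w2: □□◇p is F. ✓
w3: □□◇p is T. ✗
Satisfying worlds: {w0, w1, w2}.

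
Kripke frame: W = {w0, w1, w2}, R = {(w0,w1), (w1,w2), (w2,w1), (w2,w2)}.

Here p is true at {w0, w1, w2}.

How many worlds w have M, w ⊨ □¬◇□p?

0

w0: successors {w1}; ¬◇□p there: w1:F. ✗
w1: successors {w2}; ¬◇□p there: w2:F. ✗
w2: successors {w1, w2}; ¬◇□p there: w1:F, w2:F. ✗
Satisfying worlds: ∅.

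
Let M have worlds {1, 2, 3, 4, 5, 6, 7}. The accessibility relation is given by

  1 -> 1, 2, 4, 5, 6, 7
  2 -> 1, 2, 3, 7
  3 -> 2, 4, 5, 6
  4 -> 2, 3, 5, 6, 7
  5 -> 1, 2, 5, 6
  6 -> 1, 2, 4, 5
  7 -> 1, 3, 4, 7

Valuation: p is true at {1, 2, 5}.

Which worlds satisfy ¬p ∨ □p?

1: ¬p is F, □p is F. ✗
2: ¬p is F, □p is F. ✗
3: ¬p is T, □p is F. ✓
4: ¬p is T, □p is F. ✓
5: ¬p is F, □p is F. ✗
6: ¬p is T, □p is F. ✓
7: ¬p is T, □p is F. ✓

{3, 4, 6, 7}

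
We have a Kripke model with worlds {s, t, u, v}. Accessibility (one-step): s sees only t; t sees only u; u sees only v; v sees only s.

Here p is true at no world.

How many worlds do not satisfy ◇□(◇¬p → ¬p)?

0

s: successors {t}; □(◇¬p → ¬p) there: t:T. ✓
t: successors {u}; □(◇¬p → ¬p) there: u:T. ✓
u: successors {v}; □(◇¬p → ¬p) there: v:T. ✓
v: successors {s}; □(◇¬p → ¬p) there: s:T. ✓
Satisfying worlds: {s, t, u, v}.
So ◇□(◇¬p → ¬p) fails at the other 0 worlds.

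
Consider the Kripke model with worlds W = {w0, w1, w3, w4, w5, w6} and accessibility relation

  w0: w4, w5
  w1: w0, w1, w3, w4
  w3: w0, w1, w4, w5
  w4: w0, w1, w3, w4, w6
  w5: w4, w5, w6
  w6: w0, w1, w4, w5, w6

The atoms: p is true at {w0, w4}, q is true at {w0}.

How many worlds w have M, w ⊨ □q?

w0: successors {w4, w5}; q there: w4:F, w5:F. ✗
w1: successors {w0, w1, w3, w4}; q there: w0:T, w1:F, w3:F, w4:F. ✗
w3: successors {w0, w1, w4, w5}; q there: w0:T, w1:F, w4:F, w5:F. ✗
w4: successors {w0, w1, w3, w4, w6}; q there: w0:T, w1:F, w3:F, w4:F, w6:F. ✗
w5: successors {w4, w5, w6}; q there: w4:F, w5:F, w6:F. ✗
w6: successors {w0, w1, w4, w5, w6}; q there: w0:T, w1:F, w4:F, w5:F, w6:F. ✗
Satisfying worlds: ∅.

0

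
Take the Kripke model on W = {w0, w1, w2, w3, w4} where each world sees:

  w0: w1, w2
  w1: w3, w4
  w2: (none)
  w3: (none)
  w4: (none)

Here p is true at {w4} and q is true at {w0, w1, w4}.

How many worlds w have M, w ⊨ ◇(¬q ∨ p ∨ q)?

2

w0: successors {w1, w2}; ¬q ∨ p ∨ q there: w1:T, w2:T. ✓
w1: successors {w3, w4}; ¬q ∨ p ∨ q there: w3:T, w4:T. ✓
w2: no successors, so ◇(¬q ∨ p ∨ q) fails. ✗
w3: no successors, so ◇(¬q ∨ p ∨ q) fails. ✗
w4: no successors, so ◇(¬q ∨ p ∨ q) fails. ✗
Satisfying worlds: {w0, w1}.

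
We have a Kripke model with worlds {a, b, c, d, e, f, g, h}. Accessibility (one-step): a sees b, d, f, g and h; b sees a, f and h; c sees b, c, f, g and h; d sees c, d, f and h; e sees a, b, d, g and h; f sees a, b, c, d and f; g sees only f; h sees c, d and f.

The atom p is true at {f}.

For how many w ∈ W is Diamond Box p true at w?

a: successors {b, d, f, g, h}; Box p there: b:F, d:F, f:F, g:T, h:F. ✓
b: successors {a, f, h}; Box p there: a:F, f:F, h:F. ✗
c: successors {b, c, f, g, h}; Box p there: b:F, c:F, f:F, g:T, h:F. ✓
d: successors {c, d, f, h}; Box p there: c:F, d:F, f:F, h:F. ✗
e: successors {a, b, d, g, h}; Box p there: a:F, b:F, d:F, g:T, h:F. ✓
f: successors {a, b, c, d, f}; Box p there: a:F, b:F, c:F, d:F, f:F. ✗
g: successors {f}; Box p there: f:F. ✗
h: successors {c, d, f}; Box p there: c:F, d:F, f:F. ✗
Satisfying worlds: {a, c, e}.

3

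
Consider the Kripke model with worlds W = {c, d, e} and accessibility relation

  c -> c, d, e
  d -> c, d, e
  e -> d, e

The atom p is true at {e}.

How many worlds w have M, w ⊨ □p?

c: successors {c, d, e}; p there: c:F, d:F, e:T. ✗
d: successors {c, d, e}; p there: c:F, d:F, e:T. ✗
e: successors {d, e}; p there: d:F, e:T. ✗
Satisfying worlds: ∅.

0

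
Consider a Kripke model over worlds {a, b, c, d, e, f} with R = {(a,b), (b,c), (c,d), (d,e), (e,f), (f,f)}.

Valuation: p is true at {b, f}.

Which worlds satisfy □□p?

{d, e, f}

a: successors {b}; □p there: b:F. ✗
b: successors {c}; □p there: c:F. ✗
c: successors {d}; □p there: d:F. ✗
d: successors {e}; □p there: e:T. ✓
e: successors {f}; □p there: f:T. ✓
f: successors {f}; □p there: f:T. ✓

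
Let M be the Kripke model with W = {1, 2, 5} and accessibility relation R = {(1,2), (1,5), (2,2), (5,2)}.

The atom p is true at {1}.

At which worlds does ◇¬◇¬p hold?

∅

1: successors {2, 5}; ¬◇¬p there: 2:F, 5:F. ✗
2: successors {2}; ¬◇¬p there: 2:F. ✗
5: successors {2}; ¬◇¬p there: 2:F. ✗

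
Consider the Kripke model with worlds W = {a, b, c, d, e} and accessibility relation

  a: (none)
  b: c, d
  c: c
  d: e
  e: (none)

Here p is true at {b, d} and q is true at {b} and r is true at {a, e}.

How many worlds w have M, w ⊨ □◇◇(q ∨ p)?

2

a: no successors, so □◇◇(q ∨ p) holds vacuously. ✓
b: successors {c, d}; ◇◇(q ∨ p) there: c:F, d:F. ✗
c: successors {c}; ◇◇(q ∨ p) there: c:F. ✗
d: successors {e}; ◇◇(q ∨ p) there: e:F. ✗
e: no successors, so □◇◇(q ∨ p) holds vacuously. ✓
Satisfying worlds: {a, e}.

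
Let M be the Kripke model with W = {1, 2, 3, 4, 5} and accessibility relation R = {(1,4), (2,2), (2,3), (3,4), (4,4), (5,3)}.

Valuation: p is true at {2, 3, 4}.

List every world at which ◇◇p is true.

1: successors {4}; ◇p there: 4:T. ✓
2: successors {2, 3}; ◇p there: 2:T, 3:T. ✓
3: successors {4}; ◇p there: 4:T. ✓
4: successors {4}; ◇p there: 4:T. ✓
5: successors {3}; ◇p there: 3:T. ✓

{1, 2, 3, 4, 5}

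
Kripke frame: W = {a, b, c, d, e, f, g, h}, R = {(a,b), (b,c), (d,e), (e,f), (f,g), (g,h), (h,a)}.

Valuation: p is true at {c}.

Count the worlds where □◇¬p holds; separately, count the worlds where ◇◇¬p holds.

6 and 5

For □◇¬p:
a: successors {b}; ◇¬p there: b:F. ✗
b: successors {c}; ◇¬p there: c:F. ✗
c: no successors, so □◇¬p holds vacuously. ✓
d: successors {e}; ◇¬p there: e:T. ✓
e: successors {f}; ◇¬p there: f:T. ✓
f: successors {g}; ◇¬p there: g:T. ✓
g: successors {h}; ◇¬p there: h:T. ✓
h: successors {a}; ◇¬p there: a:T. ✓
— 6 worlds.
For ◇◇¬p:
a: successors {b}; ◇¬p there: b:F. ✗
b: successors {c}; ◇¬p there: c:F. ✗
c: no successors, so ◇◇¬p fails. ✗
d: successors {e}; ◇¬p there: e:T. ✓
e: successors {f}; ◇¬p there: f:T. ✓
f: successors {g}; ◇¬p there: g:T. ✓
g: successors {h}; ◇¬p there: h:T. ✓
h: successors {a}; ◇¬p there: a:T. ✓
— 5 worlds.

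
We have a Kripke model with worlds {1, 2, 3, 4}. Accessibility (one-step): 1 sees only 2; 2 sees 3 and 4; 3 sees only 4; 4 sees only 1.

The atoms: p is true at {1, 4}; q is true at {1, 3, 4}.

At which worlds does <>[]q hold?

{1, 2, 3}

1: successors {2}; []q there: 2:T. ✓
2: successors {3, 4}; []q there: 3:T, 4:T. ✓
3: successors {4}; []q there: 4:T. ✓
4: successors {1}; []q there: 1:F. ✗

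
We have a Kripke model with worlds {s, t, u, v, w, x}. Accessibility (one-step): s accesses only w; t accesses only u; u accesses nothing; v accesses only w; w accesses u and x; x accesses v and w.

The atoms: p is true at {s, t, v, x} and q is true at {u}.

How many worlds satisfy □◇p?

s: successors {w}; ◇p there: w:T. ✓
t: successors {u}; ◇p there: u:F. ✗
u: no successors, so □◇p holds vacuously. ✓
v: successors {w}; ◇p there: w:T. ✓
w: successors {u, x}; ◇p there: u:F, x:T. ✗
x: successors {v, w}; ◇p there: v:F, w:T. ✗
Satisfying worlds: {s, u, v}.

3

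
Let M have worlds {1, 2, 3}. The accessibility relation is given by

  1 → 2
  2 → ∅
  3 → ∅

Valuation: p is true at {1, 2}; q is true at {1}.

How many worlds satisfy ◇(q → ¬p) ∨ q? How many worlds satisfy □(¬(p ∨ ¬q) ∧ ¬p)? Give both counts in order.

For ◇(q → ¬p) ∨ q:
1: ◇(q → ¬p) is T, q is T. ✓
2: ◇(q → ¬p) is F, q is F. ✗
3: ◇(q → ¬p) is F, q is F. ✗
— 1 world.
For □(¬(p ∨ ¬q) ∧ ¬p):
1: successors {2}; ¬(p ∨ ¬q) ∧ ¬p there: 2:F. ✗
2: no successors, so □(¬(p ∨ ¬q) ∧ ¬p) holds vacuously. ✓
3: no successors, so □(¬(p ∨ ¬q) ∧ ¬p) holds vacuously. ✓
— 2 worlds.

1 and 2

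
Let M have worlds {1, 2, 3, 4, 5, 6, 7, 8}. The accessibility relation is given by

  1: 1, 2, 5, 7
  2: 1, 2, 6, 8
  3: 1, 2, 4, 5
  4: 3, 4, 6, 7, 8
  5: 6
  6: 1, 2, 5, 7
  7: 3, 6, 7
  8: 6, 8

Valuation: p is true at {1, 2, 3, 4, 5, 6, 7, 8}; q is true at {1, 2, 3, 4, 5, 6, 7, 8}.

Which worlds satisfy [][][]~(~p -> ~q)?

1: successors {1, 2, 5, 7}; [][]~(~p -> ~q) there: 1:F, 2:F, 5:F, 7:F. ✗
2: successors {1, 2, 6, 8}; [][]~(~p -> ~q) there: 1:F, 2:F, 6:F, 8:F. ✗
3: successors {1, 2, 4, 5}; [][]~(~p -> ~q) there: 1:F, 2:F, 4:F, 5:F. ✗
4: successors {3, 4, 6, 7, 8}; [][]~(~p -> ~q) there: 3:F, 4:F, 6:F, 7:F, 8:F. ✗
5: successors {6}; [][]~(~p -> ~q) there: 6:F. ✗
6: successors {1, 2, 5, 7}; [][]~(~p -> ~q) there: 1:F, 2:F, 5:F, 7:F. ✗
7: successors {3, 6, 7}; [][]~(~p -> ~q) there: 3:F, 6:F, 7:F. ✗
8: successors {6, 8}; [][]~(~p -> ~q) there: 6:F, 8:F. ✗

∅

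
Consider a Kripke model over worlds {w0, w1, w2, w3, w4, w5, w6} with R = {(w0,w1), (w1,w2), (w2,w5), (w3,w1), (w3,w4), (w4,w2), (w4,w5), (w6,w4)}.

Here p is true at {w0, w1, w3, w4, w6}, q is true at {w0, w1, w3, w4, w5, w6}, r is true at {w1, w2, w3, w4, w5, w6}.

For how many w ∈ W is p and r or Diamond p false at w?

w0: p and r is F, Diamond p is T. ✓
w1: p and r is T, Diamond p is F. ✓
w2: p and r is F, Diamond p is F. ✗
w3: p and r is T, Diamond p is T. ✓
w4: p and r is T, Diamond p is F. ✓
w5: p and r is F, Diamond p is F. ✗
w6: p and r is T, Diamond p is T. ✓
Satisfying worlds: {w0, w1, w3, w4, w6}.
So p and r or Diamond p fails at the other 2 worlds.

2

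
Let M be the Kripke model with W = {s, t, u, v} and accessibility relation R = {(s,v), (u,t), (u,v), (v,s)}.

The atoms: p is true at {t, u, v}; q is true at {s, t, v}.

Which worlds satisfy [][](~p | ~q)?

{s, t, u}

s: successors {v}; [](~p | ~q) there: v:T. ✓
t: no successors, so [][](~p | ~q) holds vacuously. ✓
u: successors {t, v}; [](~p | ~q) there: t:T, v:T. ✓
v: successors {s}; [](~p | ~q) there: s:F. ✗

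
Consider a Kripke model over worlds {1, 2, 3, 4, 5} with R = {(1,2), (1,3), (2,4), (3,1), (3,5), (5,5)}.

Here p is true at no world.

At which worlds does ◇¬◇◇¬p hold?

{1, 2}

1: successors {2, 3}; ¬◇◇¬p there: 2:T, 3:F. ✓
2: successors {4}; ¬◇◇¬p there: 4:T. ✓
3: successors {1, 5}; ¬◇◇¬p there: 1:F, 5:F. ✗
4: no successors, so ◇¬◇◇¬p fails. ✗
5: successors {5}; ¬◇◇¬p there: 5:F. ✗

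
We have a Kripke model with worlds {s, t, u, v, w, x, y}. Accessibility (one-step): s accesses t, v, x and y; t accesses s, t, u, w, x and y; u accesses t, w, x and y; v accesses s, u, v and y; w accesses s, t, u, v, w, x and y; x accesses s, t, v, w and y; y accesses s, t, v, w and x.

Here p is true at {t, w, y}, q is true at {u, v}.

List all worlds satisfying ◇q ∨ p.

s: ◇q is T, p is F. ✓
t: ◇q is T, p is T. ✓
u: ◇q is F, p is F. ✗
v: ◇q is T, p is F. ✓
w: ◇q is T, p is T. ✓
x: ◇q is T, p is F. ✓
y: ◇q is T, p is T. ✓

{s, t, v, w, x, y}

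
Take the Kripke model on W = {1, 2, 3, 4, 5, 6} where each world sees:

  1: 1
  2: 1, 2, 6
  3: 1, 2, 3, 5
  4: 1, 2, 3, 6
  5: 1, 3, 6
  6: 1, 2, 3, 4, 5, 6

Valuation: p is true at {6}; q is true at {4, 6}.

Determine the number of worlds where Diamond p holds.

4

1: successors {1}; p there: 1:F. ✗
2: successors {1, 2, 6}; p there: 1:F, 2:F, 6:T. ✓
3: successors {1, 2, 3, 5}; p there: 1:F, 2:F, 3:F, 5:F. ✗
4: successors {1, 2, 3, 6}; p there: 1:F, 2:F, 3:F, 6:T. ✓
5: successors {1, 3, 6}; p there: 1:F, 3:F, 6:T. ✓
6: successors {1, 2, 3, 4, 5, 6}; p there: 1:F, 2:F, 3:F, 4:F, 5:F, 6:T. ✓
Satisfying worlds: {2, 4, 5, 6}.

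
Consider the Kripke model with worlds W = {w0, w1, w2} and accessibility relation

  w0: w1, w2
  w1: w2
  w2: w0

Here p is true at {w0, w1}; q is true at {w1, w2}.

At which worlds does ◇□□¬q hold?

{w0}

w0: successors {w1, w2}; □□¬q there: w1:T, w2:F. ✓
w1: successors {w2}; □□¬q there: w2:F. ✗
w2: successors {w0}; □□¬q there: w0:F. ✗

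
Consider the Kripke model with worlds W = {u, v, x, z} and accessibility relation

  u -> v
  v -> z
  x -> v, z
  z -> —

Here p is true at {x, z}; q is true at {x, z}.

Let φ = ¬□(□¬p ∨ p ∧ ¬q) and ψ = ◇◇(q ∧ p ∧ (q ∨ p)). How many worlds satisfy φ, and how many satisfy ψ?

For ¬□(□¬p ∨ p ∧ ¬q):
u: □(□¬p ∨ p ∧ ¬q) is F. ✓
v: □(□¬p ∨ p ∧ ¬q) is T. ✗
x: □(□¬p ∨ p ∧ ¬q) is F. ✓
z: □(□¬p ∨ p ∧ ¬q) is T. ✗
— 2 worlds.
For ◇◇(q ∧ p ∧ (q ∨ p)):
u: successors {v}; ◇(q ∧ p ∧ (q ∨ p)) there: v:T. ✓
v: successors {z}; ◇(q ∧ p ∧ (q ∨ p)) there: z:F. ✗
x: successors {v, z}; ◇(q ∧ p ∧ (q ∨ p)) there: v:T, z:F. ✓
z: no successors, so ◇◇(q ∧ p ∧ (q ∨ p)) fails. ✗
— 2 worlds.

2 and 2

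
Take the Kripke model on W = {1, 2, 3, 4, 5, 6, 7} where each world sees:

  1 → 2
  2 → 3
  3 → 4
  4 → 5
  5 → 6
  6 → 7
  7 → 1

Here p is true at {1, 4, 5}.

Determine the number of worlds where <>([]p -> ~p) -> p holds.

4

1: <>([]p -> ~p) is T, p is T. ✓
2: <>([]p -> ~p) is T, p is F. ✗
3: <>([]p -> ~p) is F, p is F. ✓
4: <>([]p -> ~p) is T, p is T. ✓
5: <>([]p -> ~p) is T, p is T. ✓
6: <>([]p -> ~p) is T, p is F. ✗
7: <>([]p -> ~p) is T, p is F. ✗
Satisfying worlds: {1, 3, 4, 5}.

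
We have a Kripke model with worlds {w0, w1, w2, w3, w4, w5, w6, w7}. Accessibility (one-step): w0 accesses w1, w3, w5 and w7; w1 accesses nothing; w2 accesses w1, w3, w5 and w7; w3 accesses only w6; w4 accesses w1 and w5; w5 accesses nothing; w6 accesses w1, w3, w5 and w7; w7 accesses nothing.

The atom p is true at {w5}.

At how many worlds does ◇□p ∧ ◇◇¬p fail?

5

w0: ◇□p is T, ◇◇¬p is T. ✓
w1: ◇□p is F, ◇◇¬p is F. ✗
w2: ◇□p is T, ◇◇¬p is T. ✓
w3: ◇□p is F, ◇◇¬p is T. ✗
w4: ◇□p is T, ◇◇¬p is F. ✗
w5: ◇□p is F, ◇◇¬p is F. ✗
w6: ◇□p is T, ◇◇¬p is T. ✓
w7: ◇□p is F, ◇◇¬p is F. ✗
Satisfying worlds: {w0, w2, w6}.
So ◇□p ∧ ◇◇¬p fails at the other 5 worlds.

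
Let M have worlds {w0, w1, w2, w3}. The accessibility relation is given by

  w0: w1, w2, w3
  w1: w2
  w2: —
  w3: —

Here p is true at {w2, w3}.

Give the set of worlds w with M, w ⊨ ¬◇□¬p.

{w2, w3}

w0: ◇□¬p is T. ✗
w1: ◇□¬p is T. ✗
w2: ◇□¬p is F. ✓
w3: ◇□¬p is F. ✓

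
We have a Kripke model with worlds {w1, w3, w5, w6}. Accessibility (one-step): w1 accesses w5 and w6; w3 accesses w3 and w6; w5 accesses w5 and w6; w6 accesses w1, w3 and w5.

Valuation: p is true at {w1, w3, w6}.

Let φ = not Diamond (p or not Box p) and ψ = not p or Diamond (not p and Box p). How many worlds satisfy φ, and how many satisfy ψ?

For not Diamond (p or not Box p):
w1: Diamond (p or not Box p) is T. ✗
w3: Diamond (p or not Box p) is T. ✗
w5: Diamond (p or not Box p) is T. ✗
w6: Diamond (p or not Box p) is T. ✗
— 0 worlds.
For not p or Diamond (not p and Box p):
w1: not p is F, Diamond (not p and Box p) is F. ✗
w3: not p is F, Diamond (not p and Box p) is F. ✗
w5: not p is T, Diamond (not p and Box p) is F. ✓
w6: not p is F, Diamond (not p and Box p) is F. ✗
— 1 world.

0 and 1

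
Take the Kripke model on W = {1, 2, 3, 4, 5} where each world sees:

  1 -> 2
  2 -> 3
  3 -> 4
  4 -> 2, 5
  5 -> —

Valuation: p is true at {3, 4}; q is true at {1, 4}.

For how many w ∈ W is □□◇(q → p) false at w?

1

1: successors {2}; □◇(q → p) there: 2:T. ✓
2: successors {3}; □◇(q → p) there: 3:T. ✓
3: successors {4}; □◇(q → p) there: 4:F. ✗
4: successors {2, 5}; □◇(q → p) there: 2:T, 5:T. ✓
5: no successors, so □□◇(q → p) holds vacuously. ✓
Satisfying worlds: {1, 2, 4, 5}.
So □□◇(q → p) fails at the other 1 world.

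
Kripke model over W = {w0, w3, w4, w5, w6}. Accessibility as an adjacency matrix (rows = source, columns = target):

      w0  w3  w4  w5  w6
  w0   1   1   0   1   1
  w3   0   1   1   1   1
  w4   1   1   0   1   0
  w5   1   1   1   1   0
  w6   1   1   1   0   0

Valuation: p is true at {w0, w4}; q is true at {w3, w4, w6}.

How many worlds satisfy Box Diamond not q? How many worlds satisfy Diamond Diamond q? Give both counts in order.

For Box Diamond not q:
w0: successors {w0, w3, w5, w6}; Diamond not q there: w0:T, w3:T, w5:T, w6:T. ✓
w3: successors {w3, w4, w5, w6}; Diamond not q there: w3:T, w4:T, w5:T, w6:T. ✓
w4: successors {w0, w3, w5}; Diamond not q there: w0:T, w3:T, w5:T. ✓
w5: successors {w0, w3, w4, w5}; Diamond not q there: w0:T, w3:T, w4:T, w5:T. ✓
w6: successors {w0, w3, w4}; Diamond not q there: w0:T, w3:T, w4:T. ✓
— 5 worlds.
For Diamond Diamond q:
w0: successors {w0, w3, w5, w6}; Diamond q there: w0:T, w3:T, w5:T, w6:T. ✓
w3: successors {w3, w4, w5, w6}; Diamond q there: w3:T, w4:T, w5:T, w6:T. ✓
w4: successors {w0, w3, w5}; Diamond q there: w0:T, w3:T, w5:T. ✓
w5: successors {w0, w3, w4, w5}; Diamond q there: w0:T, w3:T, w4:T, w5:T. ✓
w6: successors {w0, w3, w4}; Diamond q there: w0:T, w3:T, w4:T. ✓
— 5 worlds.

5 and 5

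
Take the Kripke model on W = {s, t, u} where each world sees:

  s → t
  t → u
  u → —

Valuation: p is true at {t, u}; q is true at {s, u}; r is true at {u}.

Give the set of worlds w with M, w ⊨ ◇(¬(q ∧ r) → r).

s: successors {t}; ¬(q ∧ r) → r there: t:F. ✗
t: successors {u}; ¬(q ∧ r) → r there: u:T. ✓
u: no successors, so ◇(¬(q ∧ r) → r) fails. ✗

{t}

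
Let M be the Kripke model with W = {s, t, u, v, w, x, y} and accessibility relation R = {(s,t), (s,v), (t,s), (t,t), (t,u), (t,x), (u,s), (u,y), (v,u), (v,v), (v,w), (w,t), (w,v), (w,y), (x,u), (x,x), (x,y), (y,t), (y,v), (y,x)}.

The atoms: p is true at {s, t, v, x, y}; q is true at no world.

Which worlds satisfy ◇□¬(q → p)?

∅

s: successors {t, v}; □¬(q → p) there: t:F, v:F. ✗
t: successors {s, t, u, x}; □¬(q → p) there: s:F, t:F, u:F, x:F. ✗
u: successors {s, y}; □¬(q → p) there: s:F, y:F. ✗
v: successors {u, v, w}; □¬(q → p) there: u:F, v:F, w:F. ✗
w: successors {t, v, y}; □¬(q → p) there: t:F, v:F, y:F. ✗
x: successors {u, x, y}; □¬(q → p) there: u:F, x:F, y:F. ✗
y: successors {t, v, x}; □¬(q → p) there: t:F, v:F, x:F. ✗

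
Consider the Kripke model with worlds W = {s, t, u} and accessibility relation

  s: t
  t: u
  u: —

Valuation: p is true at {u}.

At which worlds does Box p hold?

s: successors {t}; p there: t:F. ✗
t: successors {u}; p there: u:T. ✓
u: no successors, so Box p holds vacuously. ✓

{t, u}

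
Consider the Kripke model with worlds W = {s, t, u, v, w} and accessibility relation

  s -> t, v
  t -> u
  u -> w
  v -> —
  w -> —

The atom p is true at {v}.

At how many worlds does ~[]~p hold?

s: []~p is F. ✓
t: []~p is T. ✗
u: []~p is T. ✗
v: []~p is T. ✗
w: []~p is T. ✗
Satisfying worlds: {s}.

1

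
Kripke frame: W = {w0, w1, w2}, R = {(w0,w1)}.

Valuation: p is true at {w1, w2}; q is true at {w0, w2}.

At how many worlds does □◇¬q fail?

1

w0: successors {w1}; ◇¬q there: w1:F. ✗
w1: no successors, so □◇¬q holds vacuously. ✓
w2: no successors, so □◇¬q holds vacuously. ✓
Satisfying worlds: {w1, w2}.
So □◇¬q fails at the other 1 world.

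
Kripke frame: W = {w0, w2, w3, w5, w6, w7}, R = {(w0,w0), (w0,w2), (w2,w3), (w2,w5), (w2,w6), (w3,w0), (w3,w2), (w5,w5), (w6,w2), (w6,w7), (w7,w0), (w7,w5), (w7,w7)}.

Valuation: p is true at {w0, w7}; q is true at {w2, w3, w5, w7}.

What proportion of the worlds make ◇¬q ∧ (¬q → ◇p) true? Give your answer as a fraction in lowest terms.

w0: ◇¬q is T, ¬q → ◇p is T. ✓
w2: ◇¬q is T, ¬q → ◇p is T. ✓
w3: ◇¬q is T, ¬q → ◇p is T. ✓
w5: ◇¬q is F, ¬q → ◇p is T. ✗
w6: ◇¬q is F, ¬q → ◇p is T. ✗
w7: ◇¬q is T, ¬q → ◇p is T. ✓
That's 4 of 6 worlds, so 4/6 = 2/3.

2/3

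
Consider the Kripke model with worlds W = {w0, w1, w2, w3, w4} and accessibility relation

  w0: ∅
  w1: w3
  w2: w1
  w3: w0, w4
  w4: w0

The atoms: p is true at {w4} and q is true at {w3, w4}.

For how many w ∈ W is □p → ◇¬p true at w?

w0: □p is T, ◇¬p is F. ✗
w1: □p is F, ◇¬p is T. ✓
w2: □p is F, ◇¬p is T. ✓
w3: □p is F, ◇¬p is T. ✓
w4: □p is F, ◇¬p is T. ✓
Satisfying worlds: {w1, w2, w3, w4}.

4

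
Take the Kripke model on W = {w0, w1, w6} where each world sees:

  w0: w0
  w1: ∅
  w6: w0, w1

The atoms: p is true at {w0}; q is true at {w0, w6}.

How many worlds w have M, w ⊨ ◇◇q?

w0: successors {w0}; ◇q there: w0:T. ✓
w1: no successors, so ◇◇q fails. ✗
w6: successors {w0, w1}; ◇q there: w0:T, w1:F. ✓
Satisfying worlds: {w0, w6}.

2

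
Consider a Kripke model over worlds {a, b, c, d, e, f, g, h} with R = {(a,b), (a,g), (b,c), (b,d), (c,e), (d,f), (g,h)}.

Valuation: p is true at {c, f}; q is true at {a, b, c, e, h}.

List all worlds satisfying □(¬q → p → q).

a: successors {b, g}; ¬q → p → q there: b:T, g:T. ✓
b: successors {c, d}; ¬q → p → q there: c:T, d:T. ✓
c: successors {e}; ¬q → p → q there: e:T. ✓
d: successors {f}; ¬q → p → q there: f:F. ✗
e: no successors, so □(¬q → p → q) holds vacuously. ✓
f: no successors, so □(¬q → p → q) holds vacuously. ✓
g: successors {h}; ¬q → p → q there: h:T. ✓
h: no successors, so □(¬q → p → q) holds vacuously. ✓

{a, b, c, e, f, g, h}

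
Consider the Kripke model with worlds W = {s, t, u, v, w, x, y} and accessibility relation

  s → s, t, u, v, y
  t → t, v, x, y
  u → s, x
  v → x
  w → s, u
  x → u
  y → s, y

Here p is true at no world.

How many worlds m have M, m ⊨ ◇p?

s: successors {s, t, u, v, y}; p there: s:F, t:F, u:F, v:F, y:F. ✗
t: successors {t, v, x, y}; p there: t:F, v:F, x:F, y:F. ✗
u: successors {s, x}; p there: s:F, x:F. ✗
v: successors {x}; p there: x:F. ✗
w: successors {s, u}; p there: s:F, u:F. ✗
x: successors {u}; p there: u:F. ✗
y: successors {s, y}; p there: s:F, y:F. ✗
Satisfying worlds: ∅.

0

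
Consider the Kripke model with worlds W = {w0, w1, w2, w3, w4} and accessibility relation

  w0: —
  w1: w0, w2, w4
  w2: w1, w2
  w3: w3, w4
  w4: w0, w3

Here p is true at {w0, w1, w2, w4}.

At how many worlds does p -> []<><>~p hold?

2

w0: p is T, []<><>~p is T. ✓
w1: p is T, []<><>~p is F. ✗
w2: p is T, []<><>~p is F. ✗
w3: p is F, []<><>~p is T. ✓
w4: p is T, []<><>~p is F. ✗
Satisfying worlds: {w0, w3}.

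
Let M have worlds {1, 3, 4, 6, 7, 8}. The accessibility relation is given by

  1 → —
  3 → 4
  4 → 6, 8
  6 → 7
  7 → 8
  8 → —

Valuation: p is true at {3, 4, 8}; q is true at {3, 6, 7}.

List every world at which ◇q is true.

{4, 6}

1: no successors, so ◇q fails. ✗
3: successors {4}; q there: 4:F. ✗
4: successors {6, 8}; q there: 6:T, 8:F. ✓
6: successors {7}; q there: 7:T. ✓
7: successors {8}; q there: 8:F. ✗
8: no successors, so ◇q fails. ✗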